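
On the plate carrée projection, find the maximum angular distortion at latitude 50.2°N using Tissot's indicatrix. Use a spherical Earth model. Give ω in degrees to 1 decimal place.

25.4°

For the equirectangular projection with φ₀ = 0 (plate carrée), h = 1 along meridians and k = sec φ along parallels.
At 50.2°: h = 1.000, k = 1.562; principal scales a = 1.562, b = 1.000.
sin(ω/2) = (a − b)/(a + b) = 0.5622/2.562 = 0.2194, so ω = 2 arcsin(0.2194) ≈ 25.4°.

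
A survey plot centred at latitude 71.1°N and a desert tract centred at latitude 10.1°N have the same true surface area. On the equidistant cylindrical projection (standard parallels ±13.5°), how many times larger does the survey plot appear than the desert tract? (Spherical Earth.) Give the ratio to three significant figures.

In the equirectangular projection with standard parallel φ₀ = 13.5° (x = Rλ cos φ₀, y = Rφ), meridians are true-scale (h = 1) and the parallel scale is k = cos φ₀ / cos φ.
Areal scale at 71.1°: h·k = 1.000 × 3.002 = 3.002.
Areal scale at 10.1°: h·k = 1.000 × 0.9877 = 0.9877.
Ratio = 3.002/0.9877 ≈ 3.04.

3.04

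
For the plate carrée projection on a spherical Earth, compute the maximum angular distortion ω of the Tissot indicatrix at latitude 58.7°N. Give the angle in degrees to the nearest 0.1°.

In the plate carrée (x = Rλ, y = Rφ), meridians are true-scale (h = 1) and parallels are stretched by k = sec φ.
At 58.7°: h = 1.000, k = 1.925; principal scales a = 1.925, b = 1.000.
sin(ω/2) = (a − b)/(a + b) = 0.9249/2.925 = 0.3162, so ω = 2 arcsin(0.3162) ≈ 36.9°.

36.9°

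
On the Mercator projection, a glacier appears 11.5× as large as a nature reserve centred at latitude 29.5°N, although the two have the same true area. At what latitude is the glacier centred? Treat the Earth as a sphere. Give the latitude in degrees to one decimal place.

75.1°

For equal true areas on Mercator, apparent areas scale as sec²φ, so the ratio is cos²φ₂ / cos²φ₁.
cos²φ₂ / cos²φ₁ = 11.5  ⇒  cos φ₁ = cos 29.5° / √11.5 = 0.8704/3.391 = 0.2567.
φ₁ = arccos(0.2567) ≈ 75.1°.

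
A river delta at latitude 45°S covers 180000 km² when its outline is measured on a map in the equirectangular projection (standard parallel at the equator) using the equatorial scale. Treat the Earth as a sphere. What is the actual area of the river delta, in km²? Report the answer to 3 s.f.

127000 km²

In the plate carrée (x = Rλ, y = Rφ), meridians are true-scale (h = 1) and parallels are stretched by k = sec φ.
Areal scale = h·k = 1 × sec φ; at 45°, h = 1.000, k = 1.414, so h·k = 1.414.
True area = apparent / (areal scale) = 180000 / 1.414 ≈ 127000 km².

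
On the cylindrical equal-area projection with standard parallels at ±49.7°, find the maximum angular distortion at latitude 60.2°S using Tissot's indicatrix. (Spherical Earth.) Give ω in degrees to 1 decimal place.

Cylindrical equal-area (φ₀ = 49.7°): h = cos φ / cos 49.7° along meridians, k = cos 49.7° / cos φ along parallels; h·k = 1.
At 60.2°: h = 0.7684, k = 1.301; principal scales a = 1.301, b = 0.7684.
sin(ω/2) = (a − b)/(a + b) = 0.5331/2.070 = 0.2576, so ω = 2 arcsin(0.2576) ≈ 29.8°.

29.8°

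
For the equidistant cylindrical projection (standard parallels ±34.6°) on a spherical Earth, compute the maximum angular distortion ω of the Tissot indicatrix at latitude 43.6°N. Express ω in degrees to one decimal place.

In the equirectangular projection with standard parallel φ₀ = 34.6° (x = Rλ cos φ₀, y = Rφ), meridians are true-scale (h = 1) and the parallel scale is k = cos φ₀ / cos φ.
At 43.6°: h = 1.000, k = 1.137; principal scales a = 1.137, b = 1.000.
sin(ω/2) = (a − b)/(a + b) = 0.1367/2.137 = 0.06396, so ω = 2 arcsin(0.06396) ≈ 7.3°.

7.3°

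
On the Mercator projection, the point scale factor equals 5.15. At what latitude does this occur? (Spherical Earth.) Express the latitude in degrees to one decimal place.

78.8°

Mercator scale is k = sec φ = 1/cos φ.
1/cos φ = 5.15  ⇒  cos φ = 0.1942  ⇒  φ = arccos(0.1942) ≈ 78.8°.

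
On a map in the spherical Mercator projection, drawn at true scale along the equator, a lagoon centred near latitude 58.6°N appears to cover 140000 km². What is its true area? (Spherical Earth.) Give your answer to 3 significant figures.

38000 km²

Mercator is conformal, so the point scale is isotropic: h = k = sec φ = 1/cos φ.
Areal scale = k² = sec²φ = 1/cos²(58.6°) = 1/0.5210² = 3.684.
True area = apparent / (areal scale) = 140000 / 3.684 ≈ 38000 km².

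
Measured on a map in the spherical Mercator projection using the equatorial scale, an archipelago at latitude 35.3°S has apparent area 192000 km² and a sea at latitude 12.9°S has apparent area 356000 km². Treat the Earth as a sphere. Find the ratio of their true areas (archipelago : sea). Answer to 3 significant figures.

0.378

Mercator's areal exaggeration is sec²φ; hence true area = (apparent area) · cos²φ.
True area of archipelago: 192000 × cos²(35.3°) = 192000 × 0.6661 = 127900 km².
True area of sea: 356000 × cos²(12.9°) = 356000 × 0.9502 = 338300 km².
Ratio = 127900 / 338300 ≈ 0.378.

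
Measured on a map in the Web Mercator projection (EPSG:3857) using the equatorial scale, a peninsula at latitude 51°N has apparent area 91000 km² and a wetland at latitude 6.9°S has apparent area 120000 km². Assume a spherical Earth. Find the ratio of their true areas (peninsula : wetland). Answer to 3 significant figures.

Since Mercator area scale is 1/cos²φ, the true area equals the apparent area multiplied by cos²φ.
True area of peninsula: 91000 × cos²(51°) = 91000 × 0.3960 = 36040 km².
True area of wetland: 120000 × cos²(6.9°) = 120000 × 0.9856 = 118300 km².
Ratio = 36040 / 118300 ≈ 0.305.

0.305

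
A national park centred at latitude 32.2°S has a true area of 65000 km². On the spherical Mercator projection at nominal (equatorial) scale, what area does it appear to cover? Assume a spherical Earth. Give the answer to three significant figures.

Mercator is conformal, so the point scale is isotropic: h = k = sec φ = 1/cos φ.
Areal scale = k² = sec²φ = 1/cos²(32.2°) = 1/0.8462² = 1.397.
Apparent area = 65000 × 1.397 ≈ 90800 km².

90800 km²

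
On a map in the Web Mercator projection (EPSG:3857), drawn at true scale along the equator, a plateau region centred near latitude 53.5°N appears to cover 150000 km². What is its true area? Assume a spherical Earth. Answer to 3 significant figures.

For Mercator, h = k = sec φ (a conformal cylindrical projection has a single point scale, 1/cos φ).
Areal scale = k² = sec²φ = 1/cos²(53.5°) = 1/0.5948² = 2.826.
True area = apparent / (areal scale) = 150000 / 2.826 ≈ 53100 km².

53100 km²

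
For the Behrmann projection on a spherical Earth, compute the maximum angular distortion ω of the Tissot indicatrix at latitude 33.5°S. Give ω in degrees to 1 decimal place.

Behrmann is a cylindrical equal-area projection with standard parallels at ±30°. A cylindrical equal-area projection with standard parallel φ₀ has meridian scale h = cos φ / cos φ₀ and parallel scale k = cos φ₀ / cos φ (so areas are preserved, h·k = 1).
At 33.5°: h = 0.9629, k = 1.039; principal scales a = 1.039, b = 0.9629.
sin(ω/2) = (a − b)/(a + b) = 0.07565/2.001 = 0.03780, so ω = 2 arcsin(0.03780) ≈ 4.3°.

4.3°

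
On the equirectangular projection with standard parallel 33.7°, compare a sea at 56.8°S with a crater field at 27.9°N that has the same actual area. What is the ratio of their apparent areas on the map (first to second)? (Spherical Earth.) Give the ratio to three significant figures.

1.61

With standard parallel φ₀ = 33.7°, the equirectangular projection gives x = Rλ cos φ₀, y = Rφ, so h = 1 and k = cos 33.7° / cos φ.
Areal scale at 56.8°: h·k = 1.000 × 1.519 = 1.519.
Areal scale at 27.9°: h·k = 1.000 × 0.9414 = 0.9414.
Ratio = 1.519/0.9414 ≈ 1.61.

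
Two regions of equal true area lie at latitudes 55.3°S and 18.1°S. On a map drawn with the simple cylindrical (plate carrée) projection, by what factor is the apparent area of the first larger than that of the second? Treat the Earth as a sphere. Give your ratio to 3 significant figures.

Plate carrée maps x = Rλ, y = Rφ. The meridian scale is h = 1 and the parallel scale is k = 1/cos φ = sec φ.
Areal scale at 55.3°: h·k = 1.000 × 1.757 = 1.757.
Areal scale at 18.1°: h·k = 1.000 × 1.052 = 1.052.
Ratio = 1.757/1.052 ≈ 1.67.

1.67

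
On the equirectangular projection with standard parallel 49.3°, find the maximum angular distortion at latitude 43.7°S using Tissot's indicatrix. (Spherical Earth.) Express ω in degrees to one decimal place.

5.9°

The equidistant cylindrical projection with φ₀ = 49.3° has h = 1 (meridians true) and k = cos φ₀ / cos φ along parallels.
At 43.7°: h = 1.000, k = 0.9020; principal scales a = 1.000, b = 0.9020.
sin(ω/2) = (a − b)/(a + b) = 0.09802/1.902 = 0.05154, so ω = 2 arcsin(0.05154) ≈ 5.9°.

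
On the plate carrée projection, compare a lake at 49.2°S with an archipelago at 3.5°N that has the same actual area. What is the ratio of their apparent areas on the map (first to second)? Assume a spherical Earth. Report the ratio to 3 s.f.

Plate carrée maps x = Rλ, y = Rφ. The meridian scale is h = 1 and the parallel scale is k = 1/cos φ = sec φ.
Areal scale at 49.2°: h·k = 1.000 × 1.530 = 1.530.
Areal scale at 3.5°: h·k = 1.000 × 1.002 = 1.002.
Ratio = 1.530/1.002 ≈ 1.53.

1.53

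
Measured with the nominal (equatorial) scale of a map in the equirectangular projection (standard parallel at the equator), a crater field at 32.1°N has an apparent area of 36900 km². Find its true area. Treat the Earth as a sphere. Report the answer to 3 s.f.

31300 km²

Plate carrée maps x = Rλ, y = Rφ. The meridian scale is h = 1 and the parallel scale is k = 1/cos φ = sec φ.
Areal scale = h·k = 1 × sec φ; at 32.1°, h = 1.000, k = 1.180, so h·k = 1.180.
True area = apparent / (areal scale) = 36900 / 1.180 ≈ 31300 km².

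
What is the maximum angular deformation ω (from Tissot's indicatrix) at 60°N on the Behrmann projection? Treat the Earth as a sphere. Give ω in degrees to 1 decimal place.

The Behrmann projection is cylindrical equal-area with φ₀ = 30°. For cylindrical equal-area with standard parallel φ₀, h = cos φ / cos φ₀ and k = cos φ₀ / cos φ, so h·k = 1.
At 60°: h = 0.5774, k = 1.732; principal scales a = 1.732, b = 0.5774.
sin(ω/2) = (a − b)/(a + b) = 1.155/2.309 = 0.5000, so ω = 2 arcsin(0.5000) ≈ 60.0°.

60.0°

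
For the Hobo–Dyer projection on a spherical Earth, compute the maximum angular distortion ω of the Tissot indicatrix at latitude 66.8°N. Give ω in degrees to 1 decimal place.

Hobo–Dyer is a cylindrical equal-area projection with standard parallels at ±37.5°. For cylindrical equal-area with standard parallel φ₀, h = cos φ / cos φ₀ and k = cos φ₀ / cos φ, so h·k = 1.
At 66.8°: h = 0.4966, k = 2.014; principal scales a = 2.014, b = 0.4966.
sin(ω/2) = (a − b)/(a + b) = 1.517/2.510 = 0.6044, so ω = 2 arcsin(0.6044) ≈ 74.4°.

74.4°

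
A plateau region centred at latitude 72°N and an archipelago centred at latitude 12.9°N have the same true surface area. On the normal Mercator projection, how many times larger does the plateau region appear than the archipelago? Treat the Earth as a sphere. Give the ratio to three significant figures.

9.95

Mercator is conformal with k = sec φ, so areal scale = k² = sec²φ.
At 72°: sec²(72°) = 1/0.3090² = 10.47.
At 12.9°: sec²(12.9°) = 1/0.9748² = 1.052.
Ratio = 10.47/1.052 = cos²(12.9°)/cos²(72°) ≈ 9.95.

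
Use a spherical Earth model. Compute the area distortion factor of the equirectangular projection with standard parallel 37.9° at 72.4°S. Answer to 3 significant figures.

2.61

The equidistant cylindrical projection with φ₀ = 37.9° has h = 1 (meridians true) and k = cos φ₀ / cos φ along parallels.
Areal scale = h·k = 1 × cos φ₀ / cos φ; at 72.4°, h = 1.000, k = 2.610, so h·k = 2.610.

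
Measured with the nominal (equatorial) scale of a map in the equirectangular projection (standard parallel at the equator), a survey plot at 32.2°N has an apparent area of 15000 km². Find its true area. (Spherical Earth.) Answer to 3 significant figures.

Plate carrée maps x = Rλ, y = Rφ. The meridian scale is h = 1 and the parallel scale is k = 1/cos φ = sec φ.
Areal scale = h·k = 1 × sec φ; at 32.2°, h = 1.000, k = 1.182, so h·k = 1.182.
True area = apparent / (areal scale) = 15000 / 1.182 ≈ 12700 km².

12700 km²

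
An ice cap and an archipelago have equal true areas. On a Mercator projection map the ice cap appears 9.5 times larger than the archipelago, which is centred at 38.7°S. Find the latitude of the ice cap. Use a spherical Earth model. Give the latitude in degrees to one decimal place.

For equal true areas on Mercator, apparent areas scale as sec²φ, so the ratio is cos²φ₂ / cos²φ₁.
cos²φ₂ / cos²φ₁ = 9.5  ⇒  cos φ₁ = cos 38.7° / √9.5 = 0.7804/3.082 = 0.2532.
φ₁ = arccos(0.2532) ≈ 75.3°.

75.3°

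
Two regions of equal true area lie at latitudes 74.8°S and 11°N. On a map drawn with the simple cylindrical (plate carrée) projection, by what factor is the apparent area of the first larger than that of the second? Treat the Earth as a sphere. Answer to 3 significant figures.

3.74

Plate carrée maps x = Rλ, y = Rφ. The meridian scale is h = 1 and the parallel scale is k = 1/cos φ = sec φ.
Areal scale at 74.8°: h·k = 1.000 × 3.814 = 3.814.
Areal scale at 11°: h·k = 1.000 × 1.019 = 1.019.
Ratio = 3.814/1.019 ≈ 3.74.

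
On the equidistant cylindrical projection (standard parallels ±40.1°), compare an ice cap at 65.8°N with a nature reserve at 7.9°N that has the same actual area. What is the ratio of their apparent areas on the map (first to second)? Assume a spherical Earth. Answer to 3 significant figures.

2.42

With standard parallel φ₀ = 40.1°, the equirectangular projection gives x = Rλ cos φ₀, y = Rφ, so h = 1 and k = cos 40.1° / cos φ.
Areal scale at 65.8°: h·k = 1.000 × 1.866 = 1.866.
Areal scale at 7.9°: h·k = 1.000 × 0.7723 = 0.7723.
Ratio = 1.866/0.7723 ≈ 2.42.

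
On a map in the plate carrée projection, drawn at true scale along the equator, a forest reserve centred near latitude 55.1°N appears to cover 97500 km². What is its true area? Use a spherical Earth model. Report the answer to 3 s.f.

Plate carrée maps x = Rλ, y = Rφ. The meridian scale is h = 1 and the parallel scale is k = 1/cos φ = sec φ.
Areal scale = h·k = 1 × sec φ; at 55.1°, h = 1.000, k = 1.748, so h·k = 1.748.
True area = apparent / (areal scale) = 97500 / 1.748 ≈ 55800 km².

55800 km²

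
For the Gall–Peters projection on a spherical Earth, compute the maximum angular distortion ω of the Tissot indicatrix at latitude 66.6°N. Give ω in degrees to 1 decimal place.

The Gall–Peters projection is cylindrical equal-area with φ₀ = 45°. For cylindrical equal-area with standard parallel φ₀, h = cos φ / cos φ₀ and k = cos φ₀ / cos φ, so h·k = 1.
At 66.6°: h = 0.5617, k = 1.780; principal scales a = 1.780, b = 0.5617.
sin(ω/2) = (a − b)/(a + b) = 1.219/2.342 = 0.5204, so ω = 2 arcsin(0.5204) ≈ 62.7°.

62.7°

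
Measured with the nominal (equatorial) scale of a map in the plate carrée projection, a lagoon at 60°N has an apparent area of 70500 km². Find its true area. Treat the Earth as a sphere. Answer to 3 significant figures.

In the plate carrée (x = Rλ, y = Rφ), meridians are true-scale (h = 1) and parallels are stretched by k = sec φ.
Areal scale = h·k = 1 × sec φ; at 60°, h = 1.000, k = 2.000, so h·k = 2.000.
True area = apparent / (areal scale) = 70500 / 2.000 ≈ 35300 km².

35300 km²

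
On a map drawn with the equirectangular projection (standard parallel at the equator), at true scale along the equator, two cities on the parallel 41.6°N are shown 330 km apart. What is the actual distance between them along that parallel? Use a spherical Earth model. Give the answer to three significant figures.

247 km

In the plate carrée (x = Rλ, y = Rφ), meridians are true-scale (h = 1) and parallels are stretched by k = sec φ.
Along the parallel at 41.6°, map distances are exaggerated by k = sec 41.6° = 1.337.
True distance = 330 / 1.337 = 330 × cos 41.6° ≈ 247 km.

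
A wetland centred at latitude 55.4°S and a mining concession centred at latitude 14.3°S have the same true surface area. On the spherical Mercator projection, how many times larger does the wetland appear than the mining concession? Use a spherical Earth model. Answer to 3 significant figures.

2.91

Mercator areal scale is sec²φ.
At 55.4°: sec²(55.4°) = 1/0.5678² = 3.101.
At 14.3°: sec²(14.3°) = 1/0.9690² = 1.065.
Ratio = 3.101/1.065 = cos²(14.3°)/cos²(55.4°) ≈ 2.91.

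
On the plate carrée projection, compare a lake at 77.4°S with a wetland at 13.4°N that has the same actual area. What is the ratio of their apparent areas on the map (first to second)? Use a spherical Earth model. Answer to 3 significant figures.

Plate carrée maps x = Rλ, y = Rφ. The meridian scale is h = 1 and the parallel scale is k = 1/cos φ = sec φ.
Areal scale at 77.4°: h·k = 1.000 × 4.584 = 4.584.
Areal scale at 13.4°: h·k = 1.000 × 1.028 = 1.028.
Ratio = 4.584/1.028 ≈ 4.46.

4.46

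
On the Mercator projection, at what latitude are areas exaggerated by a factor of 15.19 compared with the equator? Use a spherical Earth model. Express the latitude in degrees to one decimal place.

75.1°

Mercator areal scale is sec²φ.
sec²φ = 15.19  ⇒  cos²φ = 0.06583  ⇒  cos φ = 0.2566.
φ = arccos(0.2566) ≈ 75.1°.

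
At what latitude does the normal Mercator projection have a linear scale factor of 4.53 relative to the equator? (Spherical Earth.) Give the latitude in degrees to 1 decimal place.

77.2°

Mercator scale is k = sec φ = 1/cos φ.
1/cos φ = 4.53  ⇒  cos φ = 0.2208  ⇒  φ = arccos(0.2208) ≈ 77.2°.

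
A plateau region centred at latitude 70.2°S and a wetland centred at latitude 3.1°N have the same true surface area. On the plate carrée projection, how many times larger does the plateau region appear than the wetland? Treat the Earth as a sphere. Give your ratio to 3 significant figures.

For the equirectangular projection with φ₀ = 0 (plate carrée), h = 1 along meridians and k = sec φ along parallels.
Areal scale at 70.2°: h·k = 1.000 × 2.952 = 2.952.
Areal scale at 3.1°: h·k = 1.000 × 1.001 = 1.001.
Ratio = 2.952/1.001 ≈ 2.95.

2.95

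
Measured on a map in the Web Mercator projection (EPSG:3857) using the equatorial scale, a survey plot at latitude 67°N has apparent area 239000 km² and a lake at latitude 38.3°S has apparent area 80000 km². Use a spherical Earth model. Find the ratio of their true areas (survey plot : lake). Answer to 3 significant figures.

Since Mercator area scale is 1/cos²φ, the true area equals the apparent area multiplied by cos²φ.
True area of survey plot: 239000 × cos²(67°) = 239000 × 0.1527 = 36490 km².
True area of lake: 80000 × cos²(38.3°) = 80000 × 0.6159 = 49270 km².
Ratio = 36490 / 49270 ≈ 0.741.

0.741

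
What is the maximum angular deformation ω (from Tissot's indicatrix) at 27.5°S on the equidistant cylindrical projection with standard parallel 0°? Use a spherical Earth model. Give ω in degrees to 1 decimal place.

6.9°

For the equirectangular projection with φ₀ = 0 (plate carrée), h = 1 along meridians and k = sec φ along parallels.
At 27.5°: h = 1.000, k = 1.127; principal scales a = 1.127, b = 1.000.
sin(ω/2) = (a − b)/(a + b) = 0.1274/2.127 = 0.05988, so ω = 2 arcsin(0.05988) ≈ 6.9°.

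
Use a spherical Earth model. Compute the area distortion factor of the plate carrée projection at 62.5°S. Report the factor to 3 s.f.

For the equirectangular projection with φ₀ = 0 (plate carrée), h = 1 along meridians and k = sec φ along parallels.
Areal scale = h·k = 1 × sec φ; at 62.5°, h = 1.000, k = 2.166, so h·k = 2.166.

2.17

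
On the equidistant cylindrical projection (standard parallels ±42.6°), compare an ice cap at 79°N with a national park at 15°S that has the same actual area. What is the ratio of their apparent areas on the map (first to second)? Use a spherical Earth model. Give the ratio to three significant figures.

In the equirectangular projection with standard parallel φ₀ = 42.6° (x = Rλ cos φ₀, y = Rφ), meridians are true-scale (h = 1) and the parallel scale is k = cos φ₀ / cos φ.
Areal scale at 79°: h·k = 1.000 × 3.858 = 3.858.
Areal scale at 15°: h·k = 1.000 × 0.7621 = 0.7621.
Ratio = 3.858/0.7621 ≈ 5.06.

5.06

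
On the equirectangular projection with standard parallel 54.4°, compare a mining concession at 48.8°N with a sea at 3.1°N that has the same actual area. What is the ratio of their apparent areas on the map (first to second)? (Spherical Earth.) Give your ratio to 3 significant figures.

With standard parallel φ₀ = 54.4°, the equirectangular projection gives x = Rλ cos φ₀, y = Rφ, so h = 1 and k = cos 54.4° / cos φ.
Areal scale at 48.8°: h·k = 1.000 × 0.8838 = 0.8838.
Areal scale at 3.1°: h·k = 1.000 × 0.5830 = 0.5830.
Ratio = 0.8838/0.5830 ≈ 1.52.

1.52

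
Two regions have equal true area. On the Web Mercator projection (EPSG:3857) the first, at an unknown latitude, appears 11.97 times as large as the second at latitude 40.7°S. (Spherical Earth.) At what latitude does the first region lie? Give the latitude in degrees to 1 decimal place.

Mercator areal scale is sec²φ, so apparent-area ratio = sec²φ₁ / sec²φ₂ = cos²φ₂ / cos²φ₁.
cos²φ₂ / cos²φ₁ = 11.97  ⇒  cos φ₁ = cos 40.7° / √11.97 = 0.7581/3.460 = 0.2191.
φ₁ = arccos(0.2191) ≈ 77.3°.

77.3°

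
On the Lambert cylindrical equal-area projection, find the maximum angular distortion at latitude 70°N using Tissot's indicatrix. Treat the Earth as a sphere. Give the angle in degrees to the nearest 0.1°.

The Lambert cylindrical equal-area projection is the cylindrical equal-area projection with its standard parallel at the equator (φ₀ = 0). A cylindrical equal-area projection with standard parallel φ₀ has meridian scale h = cos φ / cos φ₀ and parallel scale k = cos φ₀ / cos φ (so areas are preserved, h·k = 1).
At 70°: h = 0.3420, k = 2.924; principal scales a = 2.924, b = 0.3420.
sin(ω/2) = (a − b)/(a + b) = 2.582/3.266 = 0.7905, so ω = 2 arcsin(0.7905) ≈ 104.5°.

104.5°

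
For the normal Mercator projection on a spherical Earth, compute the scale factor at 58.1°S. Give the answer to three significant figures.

For Mercator, h = k = sec φ (a conformal cylindrical projection has a single point scale, 1/cos φ).
k = 1/cos 58.1° = 1/0.5284 = 1.892.

1.89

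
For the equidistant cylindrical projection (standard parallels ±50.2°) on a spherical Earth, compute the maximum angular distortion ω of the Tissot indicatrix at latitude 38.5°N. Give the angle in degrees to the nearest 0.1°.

With standard parallel φ₀ = 50.2°, the equirectangular projection gives x = Rλ cos φ₀, y = Rφ, so h = 1 and k = cos 50.2° / cos φ.
At 38.5°: h = 1.000, k = 0.8179; principal scales a = 1.000, b = 0.8179.
sin(ω/2) = (a − b)/(a + b) = 0.1821/1.818 = 0.1002, so ω = 2 arcsin(0.1002) ≈ 11.5°.

11.5°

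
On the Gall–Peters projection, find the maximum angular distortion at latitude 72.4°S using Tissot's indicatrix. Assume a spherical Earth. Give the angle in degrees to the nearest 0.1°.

87.4°

The Gall–Peters projection is cylindrical equal-area with φ₀ = 45°. For cylindrical equal-area with standard parallel φ₀, h = cos φ / cos φ₀ and k = cos φ₀ / cos φ, so h·k = 1.
At 72.4°: h = 0.4276, k = 2.339; principal scales a = 2.339, b = 0.4276.
sin(ω/2) = (a − b)/(a + b) = 1.911/2.766 = 0.6908, so ω = 2 arcsin(0.6908) ≈ 87.4°.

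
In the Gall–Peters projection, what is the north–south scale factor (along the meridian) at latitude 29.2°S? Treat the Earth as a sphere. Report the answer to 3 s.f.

1.23

The Gall–Peters projection is cylindrical equal-area with φ₀ = 45°. A cylindrical equal-area projection with standard parallel φ₀ has meridian scale h = cos φ / cos φ₀ and parallel scale k = cos φ₀ / cos φ (so areas are preserved, h·k = 1).
h = cos 29.2° / cos 45° = 0.8729/0.7071 = 1.234.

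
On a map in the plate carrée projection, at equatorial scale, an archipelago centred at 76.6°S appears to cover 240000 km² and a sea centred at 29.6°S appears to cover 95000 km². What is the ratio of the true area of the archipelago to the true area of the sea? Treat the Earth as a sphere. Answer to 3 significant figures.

Plate carrée has h = 1 and k = sec φ, giving areal scale sec φ; true area = (apparent area) · cos φ.
True area of archipelago: 240000 × cos(76.6°) = 240000 × 0.2317 = 55620 km².
True area of sea: 95000 × cos(29.6°) = 95000 × 0.8695 = 82600 km².
Ratio = 55620 / 82600 ≈ 0.673.

0.673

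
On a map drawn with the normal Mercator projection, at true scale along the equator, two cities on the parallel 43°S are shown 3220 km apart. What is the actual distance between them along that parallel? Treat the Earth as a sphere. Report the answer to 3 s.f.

For Mercator, h = k = sec φ (a conformal cylindrical projection has a single point scale, 1/cos φ).
Along the parallel at 43°, map distances are exaggerated by k = sec 43° = 1.367.
True distance = 3220 / 1.367 = 3220 × cos 43° ≈ 2350 km.

2350 km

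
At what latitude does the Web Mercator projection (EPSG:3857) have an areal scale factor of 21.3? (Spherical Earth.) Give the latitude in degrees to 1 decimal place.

77.5°

Mercator areal scale is sec²φ.
sec²φ = 21.3  ⇒  cos²φ = 0.04695  ⇒  cos φ = 0.2167.
φ = arccos(0.2167) ≈ 77.5°.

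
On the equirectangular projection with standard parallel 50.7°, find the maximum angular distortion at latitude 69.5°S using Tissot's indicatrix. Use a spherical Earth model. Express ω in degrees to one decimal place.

In the equirectangular projection with standard parallel φ₀ = 50.7° (x = Rλ cos φ₀, y = Rφ), meridians are true-scale (h = 1) and the parallel scale is k = cos φ₀ / cos φ.
At 69.5°: h = 1.000, k = 1.809; principal scales a = 1.809, b = 1.000.
sin(ω/2) = (a − b)/(a + b) = 0.8086/2.809 = 0.2879, so ω = 2 arcsin(0.2879) ≈ 33.5°.

33.5°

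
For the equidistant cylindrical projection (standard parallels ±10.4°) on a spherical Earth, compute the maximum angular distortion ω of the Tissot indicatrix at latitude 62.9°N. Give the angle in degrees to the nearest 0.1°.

43.1°

The equidistant cylindrical projection with φ₀ = 10.4° has h = 1 (meridians true) and k = cos φ₀ / cos φ along parallels.
At 62.9°: h = 1.000, k = 2.159; principal scales a = 2.159, b = 1.000.
sin(ω/2) = (a − b)/(a + b) = 1.159/3.159 = 0.3669, so ω = 2 arcsin(0.3669) ≈ 43.1°.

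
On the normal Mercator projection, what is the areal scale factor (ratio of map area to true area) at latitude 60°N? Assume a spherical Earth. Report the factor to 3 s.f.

Mercator is conformal, so the point scale is isotropic: h = k = sec φ = 1/cos φ.
Areal scale = k² = sec²φ = 1/cos²(60°) = 1/0.5000² = 4.000.

4.00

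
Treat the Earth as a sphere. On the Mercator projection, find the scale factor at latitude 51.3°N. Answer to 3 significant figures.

1.60

The Mercator projection is conformal; its linear scale factor is the same in every direction and equals sec φ = 1/cos φ.
k = 1/cos 51.3° = 1/0.6252 = 1.599.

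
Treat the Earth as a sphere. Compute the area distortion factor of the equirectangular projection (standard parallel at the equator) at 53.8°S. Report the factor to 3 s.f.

1.69

Plate carrée maps x = Rλ, y = Rφ. The meridian scale is h = 1 and the parallel scale is k = 1/cos φ = sec φ.
Areal scale = h·k = 1 × sec φ; at 53.8°, h = 1.000, k = 1.693, so h·k = 1.693.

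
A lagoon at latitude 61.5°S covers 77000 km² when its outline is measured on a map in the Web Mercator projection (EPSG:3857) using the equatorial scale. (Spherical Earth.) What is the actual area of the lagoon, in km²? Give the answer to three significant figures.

Mercator is conformal, so the point scale is isotropic: h = k = sec φ = 1/cos φ.
Areal scale = k² = sec²φ = 1/cos²(61.5°) = 1/0.4772² = 4.392.
True area = apparent / (areal scale) = 77000 / 4.392 ≈ 17500 km².

17500 km²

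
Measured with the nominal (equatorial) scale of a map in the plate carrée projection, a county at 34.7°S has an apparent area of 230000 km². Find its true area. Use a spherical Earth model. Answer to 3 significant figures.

Plate carrée maps x = Rλ, y = Rφ. The meridian scale is h = 1 and the parallel scale is k = 1/cos φ = sec φ.
Areal scale = h·k = 1 × sec φ; at 34.7°, h = 1.000, k = 1.216, so h·k = 1.216.
True area = apparent / (areal scale) = 230000 / 1.216 ≈ 189000 km².

189000 km²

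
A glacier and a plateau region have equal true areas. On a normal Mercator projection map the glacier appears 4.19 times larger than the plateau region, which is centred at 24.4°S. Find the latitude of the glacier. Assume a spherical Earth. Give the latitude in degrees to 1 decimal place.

63.6°

On Mercator, (apparent₁)/(apparent₂) = sec²φ₁ / sec²φ₂ when true areas are equal.
cos²φ₂ / cos²φ₁ = 4.19  ⇒  cos φ₁ = cos 24.4° / √4.19 = 0.9107/2.047 = 0.4449.
φ₁ = arccos(0.4449) ≈ 63.6°.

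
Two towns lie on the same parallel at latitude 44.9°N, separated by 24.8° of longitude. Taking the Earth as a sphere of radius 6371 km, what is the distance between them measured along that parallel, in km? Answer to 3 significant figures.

1950 km

Arc length along a parallel = R cos φ · Δλ (with Δλ in radians).
= 6371 × cos 44.9° × (24.8° × π/180) = 6371 × 0.7083 × 0.4328 ≈ 1950 km.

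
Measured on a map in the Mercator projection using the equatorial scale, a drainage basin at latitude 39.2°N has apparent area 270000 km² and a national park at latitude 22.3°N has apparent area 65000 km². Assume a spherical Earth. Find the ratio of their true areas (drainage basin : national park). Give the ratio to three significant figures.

2.91

Since Mercator area scale is 1/cos²φ, the true area equals the apparent area multiplied by cos²φ.
True area of drainage basin: 270000 × cos²(39.2°) = 270000 × 0.6005 = 162100 km².
True area of national park: 65000 × cos²(22.3°) = 65000 × 0.8560 = 55640 km².
Ratio = 162100 / 55640 ≈ 2.91.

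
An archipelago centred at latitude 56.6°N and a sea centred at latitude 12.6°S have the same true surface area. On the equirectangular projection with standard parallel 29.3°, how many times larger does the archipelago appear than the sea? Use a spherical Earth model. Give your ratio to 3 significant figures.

With standard parallel φ₀ = 29.3°, the equirectangular projection gives x = Rλ cos φ₀, y = Rφ, so h = 1 and k = cos 29.3° / cos φ.
Areal scale at 56.6°: h·k = 1.000 × 1.584 = 1.584.
Areal scale at 12.6°: h·k = 1.000 × 0.8936 = 0.8936.
Ratio = 1.584/0.8936 ≈ 1.77.

1.77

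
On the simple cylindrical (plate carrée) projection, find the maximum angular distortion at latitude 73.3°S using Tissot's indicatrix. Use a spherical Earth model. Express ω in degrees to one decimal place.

67.2°

For the equirectangular projection with φ₀ = 0 (plate carrée), h = 1 along meridians and k = sec φ along parallels.
At 73.3°: h = 1.000, k = 3.480; principal scales a = 3.480, b = 1.000.
sin(ω/2) = (a − b)/(a + b) = 2.480/4.480 = 0.5536, so ω = 2 arcsin(0.5536) ≈ 67.2°.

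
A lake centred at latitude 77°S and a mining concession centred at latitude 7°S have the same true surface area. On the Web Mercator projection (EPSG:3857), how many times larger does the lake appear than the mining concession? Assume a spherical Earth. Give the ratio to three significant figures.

19.5

Mercator is conformal with k = sec φ, so areal scale = k² = sec²φ.
At 77°: sec²(77°) = 1/0.2250² = 19.76.
At 7°: sec²(7°) = 1/0.9925² = 1.015.
Ratio = 19.76/1.015 = cos²(7°)/cos²(77°) ≈ 19.5.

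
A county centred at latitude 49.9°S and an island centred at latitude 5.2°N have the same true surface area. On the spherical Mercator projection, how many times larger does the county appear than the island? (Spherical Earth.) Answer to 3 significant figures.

2.39

Mercator areal scale is sec²φ.
At 49.9°: sec²(49.9°) = 1/0.6441² = 2.410.
At 5.2°: sec²(5.2°) = 1/0.9959² = 1.008.
Ratio = 2.410/1.008 = cos²(5.2°)/cos²(49.9°) ≈ 2.39.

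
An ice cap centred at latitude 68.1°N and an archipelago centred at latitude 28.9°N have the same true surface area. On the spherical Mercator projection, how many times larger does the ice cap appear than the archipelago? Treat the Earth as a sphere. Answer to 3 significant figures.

Mercator is conformal with k = sec φ, so areal scale = k² = sec²φ.
At 68.1°: sec²(68.1°) = 1/0.3730² = 7.188.
At 28.9°: sec²(28.9°) = 1/0.8755² = 1.305.
Ratio = 7.188/1.305 = cos²(28.9°)/cos²(68.1°) ≈ 5.51.

5.51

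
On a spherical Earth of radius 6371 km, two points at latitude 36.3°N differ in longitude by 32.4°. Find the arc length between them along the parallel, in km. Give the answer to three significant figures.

Arc length along a parallel = R cos φ · Δλ (with Δλ in radians).
= 6371 × cos 36.3° × (32.4° × π/180) = 6371 × 0.8059 × 0.5655 ≈ 2900 km.

2900 km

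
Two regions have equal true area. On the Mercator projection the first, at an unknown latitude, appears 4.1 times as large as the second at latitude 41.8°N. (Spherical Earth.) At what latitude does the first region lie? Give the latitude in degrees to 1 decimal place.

On Mercator, (apparent₁)/(apparent₂) = sec²φ₁ / sec²φ₂ when true areas are equal.
cos²φ₂ / cos²φ₁ = 4.1  ⇒  cos φ₁ = cos 41.8° / √4.1 = 0.7455/2.025 = 0.3682.
φ₁ = arccos(0.3682) ≈ 68.4°.

68.4°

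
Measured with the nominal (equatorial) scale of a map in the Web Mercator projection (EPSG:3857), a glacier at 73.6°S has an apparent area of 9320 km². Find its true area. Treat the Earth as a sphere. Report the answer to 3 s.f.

Mercator is conformal, so the point scale is isotropic: h = k = sec φ = 1/cos φ.
Areal scale = k² = sec²φ = 1/cos²(73.6°) = 1/0.2823² = 12.54.
True area = apparent / (areal scale) = 9320 / 12.54 ≈ 743 km².

743 km²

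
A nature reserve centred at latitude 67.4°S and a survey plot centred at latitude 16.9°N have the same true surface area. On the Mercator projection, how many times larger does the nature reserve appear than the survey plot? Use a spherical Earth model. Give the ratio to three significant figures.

Mercator is conformal with k = sec φ, so areal scale = k² = sec²φ.
At 67.4°: sec²(67.4°) = 1/0.3843² = 6.771.
At 16.9°: sec²(16.9°) = 1/0.9568² = 1.092.
Ratio = 6.771/1.092 = cos²(16.9°)/cos²(67.4°) ≈ 6.20.

6.20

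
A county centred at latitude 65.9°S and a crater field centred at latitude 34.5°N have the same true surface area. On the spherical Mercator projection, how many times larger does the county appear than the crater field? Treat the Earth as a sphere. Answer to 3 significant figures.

4.07

Mercator areal scale is sec²φ.
At 65.9°: sec²(65.9°) = 1/0.4083² = 5.998.
At 34.5°: sec²(34.5°) = 1/0.8241² = 1.472.
Ratio = 5.998/1.472 = cos²(34.5°)/cos²(65.9°) ≈ 4.07.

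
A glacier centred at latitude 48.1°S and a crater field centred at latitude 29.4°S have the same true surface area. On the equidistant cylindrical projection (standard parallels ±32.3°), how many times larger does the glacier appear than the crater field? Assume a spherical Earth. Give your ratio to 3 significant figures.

1.30

In the equirectangular projection with standard parallel φ₀ = 32.3° (x = Rλ cos φ₀, y = Rφ), meridians are true-scale (h = 1) and the parallel scale is k = cos φ₀ / cos φ.
Areal scale at 48.1°: h·k = 1.000 × 1.266 = 1.266.
Areal scale at 29.4°: h·k = 1.000 × 0.9702 = 0.9702.
Ratio = 1.266/0.9702 ≈ 1.30.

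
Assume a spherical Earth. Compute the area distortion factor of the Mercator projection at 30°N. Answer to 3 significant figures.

The Mercator projection is conformal; its linear scale factor is the same in every direction and equals sec φ = 1/cos φ.
Areal scale = k² = sec²φ = 1/cos²(30°) = 1/0.8660² = 1.333.

1.33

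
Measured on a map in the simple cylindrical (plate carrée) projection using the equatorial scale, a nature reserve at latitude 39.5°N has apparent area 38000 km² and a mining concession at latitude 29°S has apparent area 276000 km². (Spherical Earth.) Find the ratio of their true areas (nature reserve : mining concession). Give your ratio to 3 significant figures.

0.121

Plate carrée has h = 1 and k = sec φ, giving areal scale sec φ; true area = (apparent area) · cos φ.
True area of nature reserve: 38000 × cos(39.5°) = 38000 × 0.7716 = 29320 km².
True area of mining concession: 276000 × cos(29°) = 276000 × 0.8746 = 241400 km².
Ratio = 29320 / 241400 ≈ 0.121.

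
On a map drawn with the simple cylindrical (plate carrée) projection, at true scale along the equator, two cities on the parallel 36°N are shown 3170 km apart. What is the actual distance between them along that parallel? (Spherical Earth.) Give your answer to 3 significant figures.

2560 km

In the plate carrée (x = Rλ, y = Rφ), meridians are true-scale (h = 1) and parallels are stretched by k = sec φ.
Along the parallel at 36°, map distances are exaggerated by k = sec 36° = 1.236.
True distance = 3170 / 1.236 = 3170 × cos 36° ≈ 2560 km.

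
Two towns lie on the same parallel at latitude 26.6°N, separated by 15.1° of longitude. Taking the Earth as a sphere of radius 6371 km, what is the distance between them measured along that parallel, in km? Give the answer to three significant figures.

Arc length along a parallel = R cos φ · Δλ (with Δλ in radians).
= 6371 × cos 26.6° × (15.1° × π/180) = 6371 × 0.8942 × 0.2635 ≈ 1500 km.

1500 km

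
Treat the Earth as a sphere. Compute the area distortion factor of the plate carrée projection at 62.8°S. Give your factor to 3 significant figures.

2.19

For the equirectangular projection with φ₀ = 0 (plate carrée), h = 1 along meridians and k = sec φ along parallels.
Areal scale = h·k = 1 × sec φ; at 62.8°, h = 1.000, k = 2.188, so h·k = 2.188.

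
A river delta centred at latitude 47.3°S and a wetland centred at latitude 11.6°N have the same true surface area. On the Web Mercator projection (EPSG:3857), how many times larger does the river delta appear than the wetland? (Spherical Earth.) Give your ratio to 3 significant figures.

2.09

Mercator areal scale is sec²φ.
At 47.3°: sec²(47.3°) = 1/0.6782² = 2.174.
At 11.6°: sec²(11.6°) = 1/0.9796² = 1.042.
Ratio = 2.174/1.042 = cos²(11.6°)/cos²(47.3°) ≈ 2.09.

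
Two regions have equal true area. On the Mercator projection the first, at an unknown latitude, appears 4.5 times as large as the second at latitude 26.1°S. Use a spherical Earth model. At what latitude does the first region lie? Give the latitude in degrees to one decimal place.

Mercator areal scale is sec²φ, so apparent-area ratio = sec²φ₁ / sec²φ₂ = cos²φ₂ / cos²φ₁.
cos²φ₂ / cos²φ₁ = 4.5  ⇒  cos φ₁ = cos 26.1° / √4.5 = 0.8980/2.121 = 0.4233.
φ₁ = arccos(0.4233) ≈ 65.0°.

65.0°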